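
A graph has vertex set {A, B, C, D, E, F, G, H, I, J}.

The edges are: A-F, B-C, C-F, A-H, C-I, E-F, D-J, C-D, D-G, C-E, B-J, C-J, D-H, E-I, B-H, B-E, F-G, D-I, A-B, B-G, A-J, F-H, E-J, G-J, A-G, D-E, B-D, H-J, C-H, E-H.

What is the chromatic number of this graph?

B, C, D, E, H, J are mutually adjacent (a clique of size 6), so at least 6 colors are needed.
6 colors suffice: color 1 → {A, C}; color 2 → {G, H, I}; color 3 → {E}; color 4 → {D, F}; color 5 → {J}; color 6 → {B}. Every edge joins two different colors.

6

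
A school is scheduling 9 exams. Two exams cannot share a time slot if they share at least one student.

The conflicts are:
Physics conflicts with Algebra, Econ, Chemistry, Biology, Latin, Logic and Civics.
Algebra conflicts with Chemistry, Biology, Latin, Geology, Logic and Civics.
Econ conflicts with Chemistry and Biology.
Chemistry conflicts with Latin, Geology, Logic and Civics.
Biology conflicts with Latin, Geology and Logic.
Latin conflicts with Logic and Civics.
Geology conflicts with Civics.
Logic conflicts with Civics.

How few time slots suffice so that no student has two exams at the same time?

Physics, Algebra, Chemistry, Latin, Logic, Civics are mutually in conflict, so at least 6 time slots are needed.
6 time slots suffice: time slot 1 → {Physics, Geology}; time slot 2 → {Algebra, Econ}; time slot 3 → {Chemistry, Biology}; time slot 4 → {Civics}; time slot 5 → {Logic}; time slot 6 → {Latin}. Each listed conflict is separated.

6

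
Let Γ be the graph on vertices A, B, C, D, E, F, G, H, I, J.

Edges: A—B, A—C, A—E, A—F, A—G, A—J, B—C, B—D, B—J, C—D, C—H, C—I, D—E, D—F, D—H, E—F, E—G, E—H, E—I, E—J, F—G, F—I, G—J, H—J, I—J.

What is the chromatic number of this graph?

A, E, F, G are pairwise adjacent (a clique of size 4), so at least 4 colors are needed.
4 colors suffice: color red → {C, E}; color blue → {A, D, I}; color green → {F, J}; color yellow → {B, G, H}. Each edge has distinct colors on its endpoints.

4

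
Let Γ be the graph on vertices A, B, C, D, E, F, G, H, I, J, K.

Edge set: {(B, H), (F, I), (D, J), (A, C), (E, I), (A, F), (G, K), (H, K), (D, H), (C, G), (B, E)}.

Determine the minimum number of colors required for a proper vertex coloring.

3

The cycle F-I-E-B-H-K-G-C-A-F has odd length 9, so it cannot be 2-colored; at least 3 colors are needed.
3 colors suffice: color red → {A, G, H, I, J}; color blue → {C, D, E, F, K}; color green → {B}. Every edge joins two different colors.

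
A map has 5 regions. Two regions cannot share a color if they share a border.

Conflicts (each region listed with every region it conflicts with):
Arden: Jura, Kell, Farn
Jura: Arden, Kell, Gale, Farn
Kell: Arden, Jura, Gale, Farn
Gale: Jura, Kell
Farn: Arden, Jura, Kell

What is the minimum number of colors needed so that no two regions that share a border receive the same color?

Arden, Jura, Kell, Farn are mutually in conflict, so at least 4 colors are needed.
4 colors suffice: color 1 → {Kell}; color 2 → {Jura}; color 3 → {Gale, Farn}; color 4 → {Arden}. Each listed conflict is separated.

4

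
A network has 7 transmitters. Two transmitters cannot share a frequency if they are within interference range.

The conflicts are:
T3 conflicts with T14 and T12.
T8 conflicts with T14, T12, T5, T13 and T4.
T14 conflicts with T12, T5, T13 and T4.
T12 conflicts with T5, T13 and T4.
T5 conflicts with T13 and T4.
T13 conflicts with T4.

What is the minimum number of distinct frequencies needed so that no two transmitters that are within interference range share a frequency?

T8, T14, T12, T5, T13, T4 all conflict with each other, so at least 6 frequencies are needed.
A valid assignment using 6 frequencies: T3=3, T8=4, T14=1, T12=2, T5=5, T13=3, T4=6. No two conflicting transmitters share a frequency.

6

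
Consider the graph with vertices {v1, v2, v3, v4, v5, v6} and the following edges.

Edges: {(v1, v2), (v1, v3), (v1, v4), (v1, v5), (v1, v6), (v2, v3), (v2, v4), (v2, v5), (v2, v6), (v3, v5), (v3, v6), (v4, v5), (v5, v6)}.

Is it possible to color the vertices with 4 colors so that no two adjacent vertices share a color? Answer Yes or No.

v1, v2, v3, v5, v6 are pairwise adjacent (a clique of size 5), so at least 5 colors are needed.
So 4 colors are not enough.

No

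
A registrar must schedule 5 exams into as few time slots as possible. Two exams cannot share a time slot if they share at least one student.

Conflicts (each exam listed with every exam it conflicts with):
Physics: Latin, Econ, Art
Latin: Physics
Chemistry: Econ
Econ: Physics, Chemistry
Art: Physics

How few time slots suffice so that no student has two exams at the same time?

Physics and Econ conflict, so at least 2 time slots are needed.
Using 2 time slots: Physics=1, Latin=2, Chemistry=1, Econ=2, Art=2. Each listed conflict is separated.

2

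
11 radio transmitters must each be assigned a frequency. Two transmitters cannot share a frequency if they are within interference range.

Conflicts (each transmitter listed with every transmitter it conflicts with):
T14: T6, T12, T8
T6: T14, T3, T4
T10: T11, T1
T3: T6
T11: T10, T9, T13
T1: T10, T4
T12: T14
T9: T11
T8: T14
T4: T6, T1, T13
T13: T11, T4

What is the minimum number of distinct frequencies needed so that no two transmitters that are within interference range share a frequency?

The cycle T10-T1-T4-T13-T11-T10 has odd length 5, so it cannot be 2-colored; at least 3 frequencies are needed.
3 frequencies suffice: frequency 1 → {T14, T3, T11, T4}; frequency 2 → {T6, T10, T12, T9, T8, T13}; frequency 3 → {T1}. No two conflicting transmitters share a frequency.

3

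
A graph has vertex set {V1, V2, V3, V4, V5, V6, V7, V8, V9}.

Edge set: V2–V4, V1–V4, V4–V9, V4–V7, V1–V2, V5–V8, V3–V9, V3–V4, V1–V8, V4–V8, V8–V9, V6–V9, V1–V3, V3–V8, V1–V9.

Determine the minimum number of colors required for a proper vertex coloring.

V1, V3, V4, V8, V9 are pairwise adjacent (a clique of size 5), so at least 5 colors are needed.
5 colors suffice: color 1 → {V4, V5, V6}; color 2 → {V1, V7}; color 3 → {V2, V8}; color 4 → {V9}; color 5 → {V3}. Each edge has distinct colors on its endpoints.

5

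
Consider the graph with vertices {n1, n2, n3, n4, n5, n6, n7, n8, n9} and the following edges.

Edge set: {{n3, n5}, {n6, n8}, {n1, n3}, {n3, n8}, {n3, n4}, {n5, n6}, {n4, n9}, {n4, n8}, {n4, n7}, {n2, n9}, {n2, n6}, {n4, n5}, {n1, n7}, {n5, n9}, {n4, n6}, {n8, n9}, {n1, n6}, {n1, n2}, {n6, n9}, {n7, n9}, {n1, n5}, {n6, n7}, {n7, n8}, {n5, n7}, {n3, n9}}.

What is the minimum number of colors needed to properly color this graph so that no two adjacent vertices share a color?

n4, n6, n7, n8, n9 form a clique, so at least 5 colors are needed.
5 colors suffice: color 1 → {n3, n6}; color 2 → {n1, n9}; color 3 → {n2, n4}; color 4 → {n7}; color 5 → {n5, n8}. No two adjacent vertices share a color.

5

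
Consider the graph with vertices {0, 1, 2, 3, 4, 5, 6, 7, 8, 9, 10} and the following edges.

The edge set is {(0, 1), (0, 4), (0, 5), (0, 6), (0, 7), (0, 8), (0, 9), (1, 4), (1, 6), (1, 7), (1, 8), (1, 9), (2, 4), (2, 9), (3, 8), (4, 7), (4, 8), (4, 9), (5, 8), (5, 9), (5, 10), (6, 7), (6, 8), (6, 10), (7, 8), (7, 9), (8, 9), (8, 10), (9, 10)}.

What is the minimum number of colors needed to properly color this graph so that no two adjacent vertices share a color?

6

0, 1, 4, 7, 8, 9 are pairwise adjacent (a clique of size 6), so at least 6 colors are needed.
6 colors suffice: color a → {2, 8}; color b → {3, 6, 9}; color c → {0, 10}; color d → {4, 5}; color e → {7}; color f → {1}. Each edge has distinct colors on its endpoints.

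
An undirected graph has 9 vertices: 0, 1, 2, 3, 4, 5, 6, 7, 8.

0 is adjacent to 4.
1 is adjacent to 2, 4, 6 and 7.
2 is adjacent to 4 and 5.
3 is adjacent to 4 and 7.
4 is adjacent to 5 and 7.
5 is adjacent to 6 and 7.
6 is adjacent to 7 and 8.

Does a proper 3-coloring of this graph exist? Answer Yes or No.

Yes

The chromatic number is 3. 1, 6, 7 form a triangle, so at least 3 colors are needed.
3 colors suffice: color a → {4, 6}; color b → {0, 2, 7, 8}; color c → {1, 3, 5}.
That is already a proper 3-coloring.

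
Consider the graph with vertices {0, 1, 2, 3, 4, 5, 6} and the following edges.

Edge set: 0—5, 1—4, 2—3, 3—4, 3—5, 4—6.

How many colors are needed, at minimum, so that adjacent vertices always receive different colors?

2

0 and 5 are adjacent, so at least 2 colors are needed.
2 colors suffice: 0=a, 1=a, 2=b, 3=a, 4=b, 5=b, 6=a. Every edge joins two different colors.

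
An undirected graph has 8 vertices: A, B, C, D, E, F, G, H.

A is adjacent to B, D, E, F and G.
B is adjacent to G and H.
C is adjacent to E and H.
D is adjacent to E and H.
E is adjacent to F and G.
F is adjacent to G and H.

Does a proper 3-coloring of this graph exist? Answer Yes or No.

No

A, E, F, G are pairwise adjacent (a clique of size 4), so at least 4 colors are needed.
So 3 colors are not enough.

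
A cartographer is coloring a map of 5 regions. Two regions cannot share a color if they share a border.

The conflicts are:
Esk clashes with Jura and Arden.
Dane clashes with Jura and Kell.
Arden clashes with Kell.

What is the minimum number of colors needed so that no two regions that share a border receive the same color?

3

The cycle Dane-Jura-Esk-Arden-Kell-Dane has odd length 5, so it cannot be 2-colored; at least 3 colors are needed.
3 colors suffice: Esk=1, Dane=1, Jura=2, Arden=2, Kell=3. Every pair that conflicts lands in different colors.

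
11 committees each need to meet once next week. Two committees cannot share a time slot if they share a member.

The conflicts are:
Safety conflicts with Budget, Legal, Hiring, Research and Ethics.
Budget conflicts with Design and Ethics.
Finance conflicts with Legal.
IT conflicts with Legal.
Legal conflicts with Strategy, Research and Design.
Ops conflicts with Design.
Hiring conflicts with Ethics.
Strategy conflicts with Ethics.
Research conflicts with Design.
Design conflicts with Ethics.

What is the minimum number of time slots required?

Safety, Legal, Research are mutually in conflict, so at least 3 time slots are needed.
Using 3 time slots: Safety=2, Budget=3, Finance=2, IT=2, Legal=1, Ops=1, Hiring=3, Strategy=2, Research=3, Design=2, Ethics=1. Each listed conflict is separated.

3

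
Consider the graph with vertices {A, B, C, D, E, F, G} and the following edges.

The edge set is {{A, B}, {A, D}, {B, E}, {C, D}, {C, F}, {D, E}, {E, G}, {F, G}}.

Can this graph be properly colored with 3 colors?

The chromatic number is 3. The cycle E-D-C-F-G-E has odd length 5, so it cannot be 2-colored; at least 3 colors are needed.
3 colors suffice: color 1 → {B, D, F}; color 2 → {A, C, E}; color 3 → {G}.
That is already a proper 3-coloring.

Yes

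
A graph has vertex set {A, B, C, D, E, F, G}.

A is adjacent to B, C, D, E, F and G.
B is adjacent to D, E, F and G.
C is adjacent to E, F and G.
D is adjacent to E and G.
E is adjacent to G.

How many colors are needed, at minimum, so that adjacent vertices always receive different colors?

5

A, B, D, E, G form a clique, so at least 5 colors are needed.
5 colors suffice: color red → {A}; color blue → {B, C}; color green → {E, F}; color yellow → {G}; color purple → {D}. No two adjacent vertices share a color.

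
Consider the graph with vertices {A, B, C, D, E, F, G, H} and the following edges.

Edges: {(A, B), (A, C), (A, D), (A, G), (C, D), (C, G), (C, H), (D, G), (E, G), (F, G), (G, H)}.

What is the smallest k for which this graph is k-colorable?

4

A, C, D, G are mutually adjacent (a clique of size 4), so at least 4 colors are needed.
A valid assignment using 4 colors: A=2, B=1, C=3, D=4, E=2, F=2, G=1, H=2. No two adjacent vertices share a color.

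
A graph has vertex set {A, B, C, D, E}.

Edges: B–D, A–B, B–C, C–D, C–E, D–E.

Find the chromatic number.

C, D, E are mutually adjacent, so at least 3 colors are needed.
3 colors suffice: color 1 → {A, D}; color 2 → {C}; color 3 → {B, E}. No two adjacent vertices share a color.

3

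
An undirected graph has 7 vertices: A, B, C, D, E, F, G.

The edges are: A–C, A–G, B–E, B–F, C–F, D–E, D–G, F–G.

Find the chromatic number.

The cycle G-D-E-B-F-G has odd length 5, so it cannot be 2-colored; at least 3 colors are needed.
3 colors suffice: A=1, B=2, C=2, D=3, E=1, F=1, G=2. Each edge has distinct colors on its endpoints.

3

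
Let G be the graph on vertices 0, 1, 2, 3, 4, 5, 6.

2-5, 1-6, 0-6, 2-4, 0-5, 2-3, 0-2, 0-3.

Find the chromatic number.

3

0, 2, 5 form a triangle, so at least 3 colors are needed.
3 colors suffice: 0=blue, 1=blue, 2=red, 3=green, 4=blue, 5=green, 6=red. Each edge has distinct colors on its endpoints.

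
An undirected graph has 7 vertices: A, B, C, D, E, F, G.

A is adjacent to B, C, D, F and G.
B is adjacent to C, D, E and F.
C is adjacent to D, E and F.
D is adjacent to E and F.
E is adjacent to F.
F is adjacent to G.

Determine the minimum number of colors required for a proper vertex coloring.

5

B, C, D, E, F are mutually adjacent (a clique of size 5), so at least 5 colors are needed.
5 colors suffice: A=5, B=4, C=3, D=2, E=5, F=1, G=2. No two adjacent vertices share a color.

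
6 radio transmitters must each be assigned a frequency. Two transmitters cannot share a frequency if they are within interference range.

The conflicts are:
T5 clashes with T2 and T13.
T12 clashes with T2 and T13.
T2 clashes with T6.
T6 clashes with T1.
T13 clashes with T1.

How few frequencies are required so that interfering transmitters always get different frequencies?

The cycle T1-T13-T5-T2-T6-T1 has odd length 5, so it cannot be 2-colored; at least 3 frequencies are needed.
A valid assignment using 3 frequencies: T5=2, T12=2, T2=1, T6=3, T13=1, T1=2. Each listed conflict is separated.

3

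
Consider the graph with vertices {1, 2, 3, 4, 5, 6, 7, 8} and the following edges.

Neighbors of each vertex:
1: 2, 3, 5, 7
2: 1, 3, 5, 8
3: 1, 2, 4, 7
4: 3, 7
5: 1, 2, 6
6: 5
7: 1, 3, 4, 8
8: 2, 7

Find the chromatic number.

3, 4, 7 form a triangle, so at least 3 colors are needed.
3 colors suffice: color red → {2, 6, 7}; color blue → {1, 4, 8}; color green → {3, 5}. Each edge has distinct colors on its endpoints.

3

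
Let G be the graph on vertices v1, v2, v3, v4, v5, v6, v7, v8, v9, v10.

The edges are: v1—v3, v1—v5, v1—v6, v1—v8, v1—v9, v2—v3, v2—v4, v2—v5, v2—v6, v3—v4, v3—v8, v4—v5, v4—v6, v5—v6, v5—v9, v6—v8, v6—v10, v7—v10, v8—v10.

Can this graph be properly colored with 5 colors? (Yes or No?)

The chromatic number is 4. v2, v4, v5, v6 form a clique, so at least 4 colors are needed.
4 colors suffice: v1=G, v2=G, v3=R, v4=Y, v5=B, v6=R, v7=R, v8=B, v9=R, v10=G.
Since 5 ≥ 4, a proper 5-coloring certainly exists.

Yes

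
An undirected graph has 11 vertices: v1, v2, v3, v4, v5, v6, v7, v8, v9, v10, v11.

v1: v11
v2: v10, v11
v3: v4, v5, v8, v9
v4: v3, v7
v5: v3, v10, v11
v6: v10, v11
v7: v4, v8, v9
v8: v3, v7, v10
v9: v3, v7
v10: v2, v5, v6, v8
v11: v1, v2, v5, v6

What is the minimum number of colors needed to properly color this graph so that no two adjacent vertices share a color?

v1 and v11 are adjacent, so at least 2 colors are needed.
2 colors suffice: color red → {v3, v7, v10, v11}; color blue → {v1, v2, v4, v5, v6, v8, v9}. Every edge joins two different colors.

2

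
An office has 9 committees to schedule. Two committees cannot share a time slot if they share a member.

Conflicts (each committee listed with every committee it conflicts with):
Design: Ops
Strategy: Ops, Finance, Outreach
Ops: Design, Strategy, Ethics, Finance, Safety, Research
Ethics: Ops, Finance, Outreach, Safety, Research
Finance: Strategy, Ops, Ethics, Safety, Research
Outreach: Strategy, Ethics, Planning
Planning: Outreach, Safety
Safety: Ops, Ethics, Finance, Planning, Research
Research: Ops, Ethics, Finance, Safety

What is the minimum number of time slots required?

5

Ops, Ethics, Finance, Safety, Research pairwise conflict, so at least 5 time slots are needed.
5 time slots suffice: time slot 1 → {Ops, Outreach}; time slot 2 → {Design, Finance, Planning}; time slot 3 → {Strategy, Ethics}; time slot 4 → {Safety}; time slot 5 → {Research}. Each listed conflict is separated.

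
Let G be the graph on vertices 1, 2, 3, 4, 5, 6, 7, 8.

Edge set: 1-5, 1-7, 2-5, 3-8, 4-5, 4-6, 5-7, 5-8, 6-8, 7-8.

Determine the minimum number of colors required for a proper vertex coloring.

1, 5, 7 are mutually adjacent, so at least 3 colors are needed.
A valid assignment using 3 colors: 1=blue, 2=blue, 3=red, 4=blue, 5=red, 6=red, 7=green, 8=blue. Every edge joins two different colors.

3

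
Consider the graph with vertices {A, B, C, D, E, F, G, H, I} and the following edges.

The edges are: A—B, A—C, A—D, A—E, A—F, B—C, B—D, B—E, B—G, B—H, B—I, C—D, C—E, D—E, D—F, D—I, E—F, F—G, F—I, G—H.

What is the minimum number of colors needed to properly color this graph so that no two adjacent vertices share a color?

A, B, C, D, E form a clique, so at least 5 colors are needed.
5 colors suffice: color red → {B, F}; color blue → {D, G}; color green → {E, H, I}; color yellow → {A}; color purple → {C}. No two adjacent vertices share a color.

5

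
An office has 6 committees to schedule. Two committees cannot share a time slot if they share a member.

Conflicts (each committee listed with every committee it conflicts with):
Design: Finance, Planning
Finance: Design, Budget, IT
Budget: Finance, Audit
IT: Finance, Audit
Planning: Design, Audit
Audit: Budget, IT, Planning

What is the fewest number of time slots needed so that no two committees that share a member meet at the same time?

3

The cycle Planning-Audit-IT-Finance-Design-Planning has odd length 5, so it cannot be 2-colored; at least 3 time slots are needed.
3 time slots suffice: time slot 1 → {Finance, Audit}; time slot 2 → {Budget, IT, Planning}; time slot 3 → {Design}. No two conflicting committees share a time slot.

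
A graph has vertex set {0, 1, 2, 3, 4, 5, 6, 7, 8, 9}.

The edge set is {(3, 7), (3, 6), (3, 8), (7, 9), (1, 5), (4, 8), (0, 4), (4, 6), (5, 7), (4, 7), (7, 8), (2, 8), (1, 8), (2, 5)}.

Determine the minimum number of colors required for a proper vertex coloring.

4, 7, 8 are pairwise adjacent, so at least 3 colors are needed.
3 colors suffice: color red → {0, 5, 6, 8, 9}; color blue → {1, 2, 7}; color green → {3, 4}. Every edge joins two different colors.

3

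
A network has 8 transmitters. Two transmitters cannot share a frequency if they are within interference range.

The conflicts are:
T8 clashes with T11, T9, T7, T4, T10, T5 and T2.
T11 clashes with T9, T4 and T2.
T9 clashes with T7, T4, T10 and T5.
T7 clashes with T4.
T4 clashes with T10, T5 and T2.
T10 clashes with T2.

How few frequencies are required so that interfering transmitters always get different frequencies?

T8, T9, T7, T4 pairwise conflict, so at least 4 frequencies are needed.
4 frequencies suffice: frequency 1 → {T4}; frequency 2 → {T8}; frequency 3 → {T9, T2}; frequency 4 → {T11, T7, T10, T5}. Every pair that conflicts lands in different frequencies.

4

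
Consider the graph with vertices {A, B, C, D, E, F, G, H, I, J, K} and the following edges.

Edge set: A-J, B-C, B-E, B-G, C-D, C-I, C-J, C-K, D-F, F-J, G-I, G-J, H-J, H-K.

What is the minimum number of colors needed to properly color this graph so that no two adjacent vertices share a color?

2

F and J are adjacent, so at least 2 colors are needed.
One proper 2-coloring: A=red, B=blue, C=red, D=blue, E=red, F=red, G=red, H=red, I=blue, J=blue, K=blue. No two adjacent vertices share a color.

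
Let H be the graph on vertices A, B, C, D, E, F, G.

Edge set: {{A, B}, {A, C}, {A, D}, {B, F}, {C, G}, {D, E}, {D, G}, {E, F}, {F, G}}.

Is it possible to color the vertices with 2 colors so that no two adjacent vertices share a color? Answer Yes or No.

No

The cycle A-D-E-F-B-A has odd length 5, so it cannot be 2-colored; at least 3 colors are needed.
So 2 colors are not enough.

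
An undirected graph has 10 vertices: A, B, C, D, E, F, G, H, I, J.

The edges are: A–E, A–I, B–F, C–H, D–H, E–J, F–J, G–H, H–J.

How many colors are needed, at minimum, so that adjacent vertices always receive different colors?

E and J are adjacent, so at least 2 colors are needed.
2 colors suffice: color red → {E, F, H, I}; color blue → {A, B, C, D, G, J}. No two adjacent vertices share a color.

2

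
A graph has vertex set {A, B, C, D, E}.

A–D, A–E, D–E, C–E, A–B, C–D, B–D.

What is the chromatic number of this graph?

3

A, B, D are pairwise adjacent, so at least 3 colors are needed.
3 colors suffice: color red → {D}; color blue → {A, C}; color green → {B, E}. No two adjacent vertices share a color.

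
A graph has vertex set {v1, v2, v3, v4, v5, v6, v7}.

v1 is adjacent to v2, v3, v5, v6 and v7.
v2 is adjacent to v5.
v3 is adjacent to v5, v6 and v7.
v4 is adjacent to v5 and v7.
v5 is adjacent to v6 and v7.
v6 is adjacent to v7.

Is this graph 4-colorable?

No

v1, v3, v5, v6, v7 are mutually adjacent (a clique of size 5), so at least 5 colors are needed.
So 4 colors are not enough.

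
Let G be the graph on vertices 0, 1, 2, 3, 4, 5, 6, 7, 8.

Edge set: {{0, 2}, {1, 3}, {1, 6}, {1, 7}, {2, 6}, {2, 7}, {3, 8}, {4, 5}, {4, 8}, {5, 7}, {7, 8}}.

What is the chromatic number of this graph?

2

4 and 8 are adjacent, so at least 2 colors are needed.
2 colors suffice: color red → {0, 3, 4, 6, 7}; color blue → {1, 2, 5, 8}. Each edge has distinct colors on its endpoints.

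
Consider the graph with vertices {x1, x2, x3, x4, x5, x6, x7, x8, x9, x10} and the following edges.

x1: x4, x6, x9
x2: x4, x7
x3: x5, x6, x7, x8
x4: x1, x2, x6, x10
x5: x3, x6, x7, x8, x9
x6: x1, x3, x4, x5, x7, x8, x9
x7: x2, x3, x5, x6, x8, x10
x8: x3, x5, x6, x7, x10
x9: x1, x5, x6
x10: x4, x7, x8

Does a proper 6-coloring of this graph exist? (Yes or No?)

Yes

The chromatic number is 5. x3, x5, x6, x7, x8 are mutually adjacent (a clique of size 5), so at least 5 colors are needed.
5 colors suffice: color red → {x2, x6, x10}; color blue → {x4, x7, x9}; color green → {x1, x8}; color yellow → {x5}; color purple → {x3}.
Since 6 ≥ 5, a proper 6-coloring certainly exists.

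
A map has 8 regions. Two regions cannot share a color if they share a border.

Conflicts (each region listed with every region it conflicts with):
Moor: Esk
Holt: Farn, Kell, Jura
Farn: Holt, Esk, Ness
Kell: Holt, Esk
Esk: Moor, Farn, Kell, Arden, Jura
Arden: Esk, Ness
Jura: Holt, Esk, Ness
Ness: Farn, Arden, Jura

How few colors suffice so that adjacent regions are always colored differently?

2

Moor and Esk conflict, so at least 2 colors are needed.
One proper 2-coloring: Moor=2, Holt=1, Farn=2, Kell=2, Esk=1, Arden=2, Jura=2, Ness=1. Every pair that conflicts lands in different colors.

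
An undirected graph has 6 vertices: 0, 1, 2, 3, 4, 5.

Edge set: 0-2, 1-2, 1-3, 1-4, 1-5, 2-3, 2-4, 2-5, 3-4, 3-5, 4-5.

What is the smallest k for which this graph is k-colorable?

5

1, 2, 3, 4, 5 are pairwise adjacent (a clique of size 5), so at least 5 colors are needed.
A valid assignment using 5 colors: 0=b, 1=b, 2=a, 3=e, 4=c, 5=d. Every edge joins two different colors.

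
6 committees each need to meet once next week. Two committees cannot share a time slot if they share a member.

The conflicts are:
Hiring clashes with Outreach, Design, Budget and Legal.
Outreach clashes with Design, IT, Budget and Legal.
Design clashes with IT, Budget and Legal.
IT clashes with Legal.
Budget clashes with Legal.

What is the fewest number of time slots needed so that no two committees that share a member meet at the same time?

Hiring, Outreach, Design, Budget, Legal are mutually in conflict, so at least 5 time slots are needed.
A valid assignment using 5 time slots: Hiring=5, Outreach=1, Design=3, IT=4, Budget=4, Legal=2. No two conflicting committees share a time slot.

5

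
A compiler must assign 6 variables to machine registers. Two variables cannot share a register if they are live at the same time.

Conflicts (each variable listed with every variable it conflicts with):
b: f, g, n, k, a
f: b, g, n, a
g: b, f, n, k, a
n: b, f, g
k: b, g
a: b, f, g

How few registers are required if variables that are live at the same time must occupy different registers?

4

b, f, g, n are mutually in conflict, so at least 4 registers are needed.
4 registers suffice: register 1 → {g}; register 2 → {b}; register 3 → {f, k}; register 4 → {n, a}. Each listed conflict is separated.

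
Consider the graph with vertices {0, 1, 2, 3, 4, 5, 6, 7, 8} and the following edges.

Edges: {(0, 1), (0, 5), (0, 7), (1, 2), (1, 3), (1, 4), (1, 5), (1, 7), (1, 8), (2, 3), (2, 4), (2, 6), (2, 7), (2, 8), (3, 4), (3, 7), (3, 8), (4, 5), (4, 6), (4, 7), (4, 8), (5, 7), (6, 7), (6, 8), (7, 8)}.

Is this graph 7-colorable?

The chromatic number is 6. 1, 2, 3, 4, 7, 8 are mutually adjacent (a clique of size 6), so at least 6 colors are needed.
6 colors suffice: color a → {7}; color b → {1, 6}; color c → {0, 4}; color d → {2, 5}; color e → {8}; color f → {3}.
Since 7 ≥ 6, a proper 7-coloring certainly exists.

Yes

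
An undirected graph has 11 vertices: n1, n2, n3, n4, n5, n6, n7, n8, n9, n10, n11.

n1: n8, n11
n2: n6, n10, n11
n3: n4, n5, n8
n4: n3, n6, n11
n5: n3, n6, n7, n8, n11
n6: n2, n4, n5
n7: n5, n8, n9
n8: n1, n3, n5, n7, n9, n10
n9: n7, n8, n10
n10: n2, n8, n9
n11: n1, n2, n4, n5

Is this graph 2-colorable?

n8, n9, n10 are mutually adjacent, so at least 3 colors are needed.
So 2 colors are not enough.

No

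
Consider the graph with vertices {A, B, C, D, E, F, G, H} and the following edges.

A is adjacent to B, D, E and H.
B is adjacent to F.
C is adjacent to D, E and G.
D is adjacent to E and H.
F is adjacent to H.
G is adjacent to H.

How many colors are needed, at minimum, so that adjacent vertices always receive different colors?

A, D, H are pairwise adjacent, so at least 3 colors are needed.
One proper 3-coloring: A=green, B=red, C=green, D=blue, E=red, F=blue, G=blue, H=red. Each edge has distinct colors on its endpoints.

3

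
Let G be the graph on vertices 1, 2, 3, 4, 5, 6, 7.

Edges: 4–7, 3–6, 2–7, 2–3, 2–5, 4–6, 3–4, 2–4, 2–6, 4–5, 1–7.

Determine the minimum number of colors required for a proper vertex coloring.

2, 3, 4, 6 are pairwise adjacent (a clique of size 4), so at least 4 colors are needed.
One proper 4-coloring: 1=a, 2=b, 3=d, 4=a, 5=c, 6=c, 7=c. No two adjacent vertices share a color.

4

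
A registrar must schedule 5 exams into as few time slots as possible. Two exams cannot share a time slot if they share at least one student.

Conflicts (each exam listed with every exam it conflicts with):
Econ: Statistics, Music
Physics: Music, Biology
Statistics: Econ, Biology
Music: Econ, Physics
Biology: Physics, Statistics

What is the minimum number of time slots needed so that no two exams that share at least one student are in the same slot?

The cycle Music-Physics-Biology-Statistics-Econ-Music has odd length 5, so it cannot be 2-colored; at least 3 time slots are needed.
3 time slots suffice: time slot 1 → {Music, Biology}; time slot 2 → {Physics, Statistics}; time slot 3 → {Econ}. Each listed conflict is separated.

3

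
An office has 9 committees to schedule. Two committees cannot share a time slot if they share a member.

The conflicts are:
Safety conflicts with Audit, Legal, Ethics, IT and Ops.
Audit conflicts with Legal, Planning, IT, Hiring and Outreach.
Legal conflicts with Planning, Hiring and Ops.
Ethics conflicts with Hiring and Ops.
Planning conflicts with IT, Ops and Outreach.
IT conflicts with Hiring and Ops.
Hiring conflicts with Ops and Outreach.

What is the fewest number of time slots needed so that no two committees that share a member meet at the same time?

3

Planning, IT, Ops pairwise conflict, so at least 3 time slots are needed.
3 time slots suffice: time slot 1 → {Audit, Ops}; time slot 2 → {Safety, Planning, Hiring}; time slot 3 → {Legal, Ethics, IT, Outreach}. Each listed conflict is separated.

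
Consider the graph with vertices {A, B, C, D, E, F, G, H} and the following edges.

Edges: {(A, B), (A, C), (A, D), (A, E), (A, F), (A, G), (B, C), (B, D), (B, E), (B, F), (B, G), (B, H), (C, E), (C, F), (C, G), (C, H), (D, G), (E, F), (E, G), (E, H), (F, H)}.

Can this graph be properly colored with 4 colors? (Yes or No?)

No

B, C, E, F, H are pairwise adjacent (a clique of size 5), so at least 5 colors are needed.
So 4 colors are not enough.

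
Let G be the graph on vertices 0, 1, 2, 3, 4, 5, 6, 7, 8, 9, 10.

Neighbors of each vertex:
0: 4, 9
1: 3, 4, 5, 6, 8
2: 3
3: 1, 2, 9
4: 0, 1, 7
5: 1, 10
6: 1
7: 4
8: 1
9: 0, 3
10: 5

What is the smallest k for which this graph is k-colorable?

3

The cycle 9-0-4-1-3-9 has odd length 5, so it cannot be 2-colored; at least 3 colors are needed.
3 colors suffice: color a → {0, 1, 2, 7, 10}; color b → {3, 4, 5, 6, 8}; color c → {9}. No two adjacent vertices share a color.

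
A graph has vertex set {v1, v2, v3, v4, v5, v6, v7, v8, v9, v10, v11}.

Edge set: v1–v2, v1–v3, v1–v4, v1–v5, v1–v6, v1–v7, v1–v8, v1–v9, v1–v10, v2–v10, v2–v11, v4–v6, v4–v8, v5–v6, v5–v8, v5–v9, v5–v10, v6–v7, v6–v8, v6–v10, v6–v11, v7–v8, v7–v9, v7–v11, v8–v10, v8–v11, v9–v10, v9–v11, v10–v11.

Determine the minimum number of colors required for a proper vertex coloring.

v1, v5, v6, v8, v10 are pairwise adjacent (a clique of size 5), so at least 5 colors are needed.
5 colors suffice: color 1 → {v1, v11}; color 2 → {v3, v4, v7, v10}; color 3 → {v2, v8, v9}; color 4 → {v6}; color 5 → {v5}. No two adjacent vertices share a color.

5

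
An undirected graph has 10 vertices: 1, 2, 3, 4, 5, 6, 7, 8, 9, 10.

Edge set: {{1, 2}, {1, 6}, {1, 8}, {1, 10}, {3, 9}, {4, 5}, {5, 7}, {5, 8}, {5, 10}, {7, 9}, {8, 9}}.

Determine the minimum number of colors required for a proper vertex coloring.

2

5 and 7 are adjacent, so at least 2 colors are needed.
One proper 2-coloring: 1=a, 2=b, 3=b, 4=b, 5=a, 6=b, 7=b, 8=b, 9=a, 10=b. Every edge joins two different colors.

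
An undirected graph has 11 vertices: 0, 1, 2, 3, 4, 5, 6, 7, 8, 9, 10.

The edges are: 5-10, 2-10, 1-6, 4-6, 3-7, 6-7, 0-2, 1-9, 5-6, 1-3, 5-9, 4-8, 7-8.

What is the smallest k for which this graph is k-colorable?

5 and 9 are adjacent, so at least 2 colors are needed.
2 colors suffice: color a → {0, 3, 6, 8, 9, 10}; color b → {1, 2, 4, 5, 7}. No two adjacent vertices share a color.

2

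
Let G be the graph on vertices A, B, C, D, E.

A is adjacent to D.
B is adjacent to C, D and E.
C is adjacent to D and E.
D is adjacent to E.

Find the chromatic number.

4

B, C, D, E form a clique, so at least 4 colors are needed.
One proper 4-coloring: A=2, B=2, C=4, D=1, E=3. Every edge joins two different colors.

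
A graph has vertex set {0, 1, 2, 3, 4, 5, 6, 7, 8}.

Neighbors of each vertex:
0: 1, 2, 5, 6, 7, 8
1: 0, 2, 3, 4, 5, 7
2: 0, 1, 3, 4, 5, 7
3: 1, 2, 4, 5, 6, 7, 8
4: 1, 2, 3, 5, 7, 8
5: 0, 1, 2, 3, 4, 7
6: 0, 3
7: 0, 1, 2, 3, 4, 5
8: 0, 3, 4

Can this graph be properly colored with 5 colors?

1, 2, 3, 4, 5, 7 form a clique, so at least 6 colors are needed.
So 5 colors are not enough.

No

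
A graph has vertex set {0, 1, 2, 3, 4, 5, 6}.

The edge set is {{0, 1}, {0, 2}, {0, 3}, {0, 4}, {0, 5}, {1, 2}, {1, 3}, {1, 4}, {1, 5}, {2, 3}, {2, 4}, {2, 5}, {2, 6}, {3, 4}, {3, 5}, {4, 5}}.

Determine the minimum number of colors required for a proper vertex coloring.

6

0, 1, 2, 3, 4, 5 form a clique, so at least 6 colors are needed.
6 colors suffice: color a → {2}; color b → {4, 6}; color c → {1}; color d → {3}; color e → {5}; color f → {0}. Each edge has distinct colors on its endpoints.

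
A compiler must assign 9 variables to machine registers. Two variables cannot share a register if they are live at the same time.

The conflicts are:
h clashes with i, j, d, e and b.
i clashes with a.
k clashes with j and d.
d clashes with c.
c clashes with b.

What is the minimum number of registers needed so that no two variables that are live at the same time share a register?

2

k and j conflict, so at least 2 registers are needed.
2 registers suffice: register 1 → {h, k, c, a}; register 2 → {i, j, d, e, b}. No two conflicting variables share a register.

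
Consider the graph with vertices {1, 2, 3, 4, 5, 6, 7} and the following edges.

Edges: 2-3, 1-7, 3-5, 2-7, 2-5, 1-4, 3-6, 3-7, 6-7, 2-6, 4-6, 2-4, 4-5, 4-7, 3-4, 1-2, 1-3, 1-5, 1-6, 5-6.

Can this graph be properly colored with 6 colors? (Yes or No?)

The chromatic number is 6. 1, 2, 3, 4, 5, 6 form a clique, so at least 6 colors are needed.
6 colors suffice: color red → {6}; color blue → {1}; color green → {3}; color yellow → {2}; color purple → {4}; color orange → {5, 7}.
That is already a proper 6-coloring.

Yes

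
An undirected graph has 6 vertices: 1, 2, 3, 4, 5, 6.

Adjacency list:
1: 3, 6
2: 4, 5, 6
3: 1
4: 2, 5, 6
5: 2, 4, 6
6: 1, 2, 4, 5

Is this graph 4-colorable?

The chromatic number is 4. 2, 4, 5, 6 are mutually adjacent (a clique of size 4), so at least 4 colors are needed.
4 colors suffice: color a → {3, 6}; color b → {1, 2}; color c → {4}; color d → {5}.
That is already a proper 4-coloring.

Yes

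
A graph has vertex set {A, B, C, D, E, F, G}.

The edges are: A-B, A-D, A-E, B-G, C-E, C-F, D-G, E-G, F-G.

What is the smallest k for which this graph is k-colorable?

B and G are adjacent, so at least 2 colors are needed.
2 colors suffice: A=1, B=2, C=1, D=2, E=2, F=2, G=1. Every edge joins two different colors.

2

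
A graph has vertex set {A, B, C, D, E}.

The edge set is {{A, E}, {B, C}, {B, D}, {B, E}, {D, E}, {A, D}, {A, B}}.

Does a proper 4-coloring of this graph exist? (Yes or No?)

Yes

The chromatic number is 4. A, B, D, E are mutually adjacent (a clique of size 4), so at least 4 colors are needed.
4 colors suffice: color 1 → {B}; color 2 → {A, C}; color 3 → {D}; color 4 → {E}.
That is already a proper 4-coloring.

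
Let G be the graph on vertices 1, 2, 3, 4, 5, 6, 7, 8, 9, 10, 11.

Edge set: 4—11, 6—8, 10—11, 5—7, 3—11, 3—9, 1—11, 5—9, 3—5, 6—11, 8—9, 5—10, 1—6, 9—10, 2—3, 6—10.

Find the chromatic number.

3

1, 6, 11 form a triangle, so at least 3 colors are needed.
3 colors suffice: color red → {2, 7, 9, 11}; color blue → {4, 5, 6}; color green → {1, 3, 8, 10}. Each edge has distinct colors on its endpoints.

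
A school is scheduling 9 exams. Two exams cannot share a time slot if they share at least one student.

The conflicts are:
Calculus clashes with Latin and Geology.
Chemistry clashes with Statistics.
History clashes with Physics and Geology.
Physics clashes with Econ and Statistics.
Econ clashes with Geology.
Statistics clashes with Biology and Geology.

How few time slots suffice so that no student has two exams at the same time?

Chemistry and Statistics conflict, so at least 2 time slots are needed.
2 time slots suffice: time slot 1 → {Latin, Chemistry, Physics, Biology, Geology}; time slot 2 → {Calculus, History, Econ, Statistics}. Each listed conflict is separated.

2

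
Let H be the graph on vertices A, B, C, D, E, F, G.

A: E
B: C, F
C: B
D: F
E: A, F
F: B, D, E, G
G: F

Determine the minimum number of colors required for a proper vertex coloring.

A and E are adjacent, so at least 2 colors are needed.
One proper 2-coloring: A=1, B=2, C=1, D=2, E=2, F=1, G=2. No two adjacent vertices share a color.

2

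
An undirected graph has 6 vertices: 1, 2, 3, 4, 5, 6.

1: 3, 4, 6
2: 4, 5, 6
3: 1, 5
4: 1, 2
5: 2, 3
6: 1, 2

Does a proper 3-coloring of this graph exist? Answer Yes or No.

The chromatic number is 3. The cycle 1-6-2-5-3-1 has odd length 5, so it cannot be 2-colored; at least 3 colors are needed.
3 colors suffice: color red → {1, 2}; color blue → {3, 4, 6}; color green → {5}.
That is already a proper 3-coloring.

Yes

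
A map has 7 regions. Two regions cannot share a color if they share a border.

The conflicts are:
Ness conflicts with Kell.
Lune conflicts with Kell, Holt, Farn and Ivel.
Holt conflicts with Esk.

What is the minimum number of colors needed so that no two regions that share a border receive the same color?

Lune and Kell conflict, so at least 2 colors are needed.
One proper 2-coloring: Ness=1, Lune=1, Kell=2, Holt=2, Farn=2, Ivel=2, Esk=1. Each listed conflict is separated.

2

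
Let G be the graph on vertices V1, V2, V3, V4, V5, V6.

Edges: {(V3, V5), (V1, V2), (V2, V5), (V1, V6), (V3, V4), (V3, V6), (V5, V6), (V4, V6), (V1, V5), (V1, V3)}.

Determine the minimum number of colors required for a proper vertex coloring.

V1, V3, V5, V6 are mutually adjacent (a clique of size 4), so at least 4 colors are needed.
One proper 4-coloring: V1=3, V2=1, V3=2, V4=3, V5=4, V6=1. No two adjacent vertices share a color.

4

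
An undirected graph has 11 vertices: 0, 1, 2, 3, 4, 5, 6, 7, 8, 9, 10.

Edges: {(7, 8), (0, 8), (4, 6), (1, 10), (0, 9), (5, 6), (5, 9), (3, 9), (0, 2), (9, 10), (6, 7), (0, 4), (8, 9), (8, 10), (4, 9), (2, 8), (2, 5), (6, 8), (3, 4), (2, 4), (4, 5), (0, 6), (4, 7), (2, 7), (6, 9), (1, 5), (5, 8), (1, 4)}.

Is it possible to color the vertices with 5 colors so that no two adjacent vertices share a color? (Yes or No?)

Yes

The chromatic number is 4. 5, 6, 8, 9 form a clique, so at least 4 colors are needed.
4 colors suffice: color red → {4, 8}; color blue → {1, 2, 9}; color green → {3, 6, 10}; color yellow → {0, 5, 7}.
Since 5 ≥ 4, a proper 5-coloring certainly exists.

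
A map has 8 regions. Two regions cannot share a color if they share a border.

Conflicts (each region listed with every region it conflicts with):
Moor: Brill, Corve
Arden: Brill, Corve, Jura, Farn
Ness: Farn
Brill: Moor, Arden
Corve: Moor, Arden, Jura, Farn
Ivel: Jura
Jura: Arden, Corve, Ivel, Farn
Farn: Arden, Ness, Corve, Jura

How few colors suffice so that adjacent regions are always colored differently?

Arden, Corve, Jura, Farn are mutually in conflict, so at least 4 colors are needed.
4 colors suffice: color 1 → {Moor, Ivel, Farn}; color 2 → {Ness, Brill, Jura}; color 3 → {Arden}; color 4 → {Corve}. Each listed conflict is separated.

4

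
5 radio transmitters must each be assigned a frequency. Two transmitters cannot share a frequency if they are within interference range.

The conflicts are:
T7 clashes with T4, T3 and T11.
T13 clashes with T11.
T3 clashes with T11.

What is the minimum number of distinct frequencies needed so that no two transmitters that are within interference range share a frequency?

T7, T3, T11 all conflict with each other, so at least 3 frequencies are needed.
Using 3 frequencies: T7=2, T13=2, T4=1, T3=3, T11=1. Every pair that conflicts lands in different frequencies.

3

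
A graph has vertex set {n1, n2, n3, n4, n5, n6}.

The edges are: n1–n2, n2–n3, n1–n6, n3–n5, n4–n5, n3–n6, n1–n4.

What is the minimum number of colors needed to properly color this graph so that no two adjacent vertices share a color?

3

The cycle n4-n1-n2-n3-n5-n4 has odd length 5, so it cannot be 2-colored; at least 3 colors are needed.
One proper 3-coloring: n1=R, n2=B, n3=R, n4=G, n5=B, n6=B. Each edge has distinct colors on its endpoints.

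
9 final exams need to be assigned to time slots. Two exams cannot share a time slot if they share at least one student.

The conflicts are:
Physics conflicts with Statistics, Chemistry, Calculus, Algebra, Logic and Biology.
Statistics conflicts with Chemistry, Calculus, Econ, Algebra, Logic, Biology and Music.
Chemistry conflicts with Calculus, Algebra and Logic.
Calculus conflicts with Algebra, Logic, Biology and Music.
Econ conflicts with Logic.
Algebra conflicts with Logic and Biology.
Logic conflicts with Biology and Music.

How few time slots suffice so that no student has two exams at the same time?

6

Physics, Statistics, Chemistry, Calculus, Algebra, Logic pairwise conflict, so at least 6 time slots are needed.
6 time slots suffice: time slot 1 → {Logic}; time slot 2 → {Statistics}; time slot 3 → {Calculus, Econ}; time slot 4 → {Algebra, Music}; time slot 5 → {Physics}; time slot 6 → {Chemistry, Biology}. Every pair that conflicts lands in different time slots.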